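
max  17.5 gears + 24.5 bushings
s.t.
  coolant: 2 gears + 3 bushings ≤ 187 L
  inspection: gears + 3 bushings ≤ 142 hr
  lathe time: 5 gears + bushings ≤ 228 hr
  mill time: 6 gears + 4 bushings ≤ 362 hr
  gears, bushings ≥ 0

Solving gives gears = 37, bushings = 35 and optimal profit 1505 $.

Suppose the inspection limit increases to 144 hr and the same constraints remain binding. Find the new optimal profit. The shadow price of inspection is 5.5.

Δb = 2, so new z* = 1505 + (5.5)·(2) = 1505 + 11 = 1516.

1516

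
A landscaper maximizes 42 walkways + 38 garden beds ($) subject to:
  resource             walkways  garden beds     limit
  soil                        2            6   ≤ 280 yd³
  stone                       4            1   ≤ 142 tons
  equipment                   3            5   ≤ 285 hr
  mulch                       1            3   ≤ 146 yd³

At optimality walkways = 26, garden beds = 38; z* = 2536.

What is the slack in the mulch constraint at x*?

mulch used = 1·26 + 3·38 = 140; slack = 146 − 140 = 6.

6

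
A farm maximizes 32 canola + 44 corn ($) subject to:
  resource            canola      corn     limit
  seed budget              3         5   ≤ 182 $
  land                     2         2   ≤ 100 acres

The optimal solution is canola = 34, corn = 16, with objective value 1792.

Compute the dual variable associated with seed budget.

6

Both seed budget and land are binding at x*.
Dual feasibility on the basic columns requires 3·y_seed budget + 2·y_land = 32, 5·y_seed budget + 2·y_land = 44.
This yields shadow prices y_seed budget = 6, y_land = 7.
Shadow price of seed budget = 6.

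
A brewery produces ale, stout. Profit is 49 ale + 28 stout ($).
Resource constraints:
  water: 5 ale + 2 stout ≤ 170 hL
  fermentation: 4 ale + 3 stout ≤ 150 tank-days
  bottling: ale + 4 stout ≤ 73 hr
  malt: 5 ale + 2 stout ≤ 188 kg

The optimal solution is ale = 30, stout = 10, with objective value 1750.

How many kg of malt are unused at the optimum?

18

malt used = 5·30 + 2·10 = 170; slack = 188 − 170 = 18.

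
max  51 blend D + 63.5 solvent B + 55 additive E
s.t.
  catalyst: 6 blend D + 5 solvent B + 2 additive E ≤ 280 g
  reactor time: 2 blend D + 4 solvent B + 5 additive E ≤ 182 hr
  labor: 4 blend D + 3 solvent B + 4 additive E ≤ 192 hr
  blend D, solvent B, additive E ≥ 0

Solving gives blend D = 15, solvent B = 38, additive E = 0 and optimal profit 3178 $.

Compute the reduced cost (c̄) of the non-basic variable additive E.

-1

Binding: catalyst and reactor time. Non-binding: labor (18 unused).
Since labor is not tight, its dual is 0.
From A_Bᵀ y = c: 6·y_catalyst + 2·y_reactor time = 51; 5·y_catalyst + 4·y_reactor time = 63.5.
Solving: y_catalyst = 5.5, y_reactor time = 9.
Reduced cost of additive E: c₃ − yᵀa₃ = 55 − (5.5·2 + 9·5) = 55 − 56 = -1.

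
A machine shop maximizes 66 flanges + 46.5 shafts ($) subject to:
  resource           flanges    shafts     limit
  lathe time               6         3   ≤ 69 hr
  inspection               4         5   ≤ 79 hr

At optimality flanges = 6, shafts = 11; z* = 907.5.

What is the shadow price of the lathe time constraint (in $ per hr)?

Check each constraint at x*: lathe time 69/69 (tight); inspection 79/79 (tight).
The binding rows give the dual system: 6·y_lathe time + 4·y_inspection = 66 and 3·y_lathe time + 5·y_inspection = 46.5.
This yields shadow prices y_lathe time = 8, y_inspection = 4.5.
Shadow price of lathe time = 8.

8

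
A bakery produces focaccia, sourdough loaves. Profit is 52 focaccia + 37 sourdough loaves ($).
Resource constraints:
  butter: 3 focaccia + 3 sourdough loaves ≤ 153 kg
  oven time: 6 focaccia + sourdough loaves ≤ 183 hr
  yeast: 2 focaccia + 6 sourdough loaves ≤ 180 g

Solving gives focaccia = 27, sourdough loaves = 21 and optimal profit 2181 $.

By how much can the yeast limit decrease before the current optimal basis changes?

Binding constraints: oven time, yeast. The basis is B = [[6,1],[2,6]] with det 34.
Per unit decrease in yeast, x* moves by d = (0.0294, -0.1765).
The basis stays optimal until sourdough loaves reaches 0; allowable decrease = 119 g.

119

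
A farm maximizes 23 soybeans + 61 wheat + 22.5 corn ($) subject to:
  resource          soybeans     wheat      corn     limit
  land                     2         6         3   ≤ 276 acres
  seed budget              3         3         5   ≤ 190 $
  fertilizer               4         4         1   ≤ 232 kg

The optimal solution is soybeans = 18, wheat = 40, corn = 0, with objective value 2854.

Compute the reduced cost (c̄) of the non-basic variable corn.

-7

Binding: land and fertilizer. Non-binding: seed budget (16 unused).
Slack constraints have shadow price 0 (complementary slackness).
Dual feasibility on the basic columns requires 2·y_land + 4·y_fertilizer = 23, 6·y_land + 4·y_fertilizer = 61.
Solving: y_land = 9.5, y_fertilizer = 1.
Reduced cost of corn: c₃ − yᵀa₃ = 22.5 − (9.5·3 + 1·1) = 22.5 − 29.5 = -7.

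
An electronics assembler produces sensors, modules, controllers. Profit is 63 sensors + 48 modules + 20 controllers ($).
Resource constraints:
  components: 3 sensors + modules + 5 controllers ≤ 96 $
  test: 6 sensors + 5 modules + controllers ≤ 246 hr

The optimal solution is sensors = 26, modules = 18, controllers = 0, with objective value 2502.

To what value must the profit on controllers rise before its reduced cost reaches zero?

24

At the optimum: components uses 96 of 96 (binding); test uses 246 of 246 (binding).
From A_Bᵀ y = c: 3·y_components + 6·y_test = 63; 1·y_components + 5·y_test = 48.
Solving: y_components = 3, y_test = 9.
controllers enters the basis when its profit ≥ yᵀa₃ = 3·5 + 9·1 = 24.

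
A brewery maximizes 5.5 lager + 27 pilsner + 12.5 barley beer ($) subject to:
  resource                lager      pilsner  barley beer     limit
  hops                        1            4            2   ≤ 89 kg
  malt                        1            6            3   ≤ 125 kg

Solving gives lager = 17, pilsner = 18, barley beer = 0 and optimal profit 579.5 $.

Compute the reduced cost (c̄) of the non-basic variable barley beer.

-1

At the optimum: hops uses 89 of 89 (binding); malt uses 125 of 125 (binding).
Dual feasibility on the basic columns requires 1·y_hops + 1·y_malt = 5.5, 4·y_hops + 6·y_malt = 27.
→ y_hops = 3 and y_malt = 2.5.
Reduced cost of barley beer: c₃ − yᵀa₃ = 12.5 − (3·2 + 2.5·3) = 12.5 − 13.5 = -1.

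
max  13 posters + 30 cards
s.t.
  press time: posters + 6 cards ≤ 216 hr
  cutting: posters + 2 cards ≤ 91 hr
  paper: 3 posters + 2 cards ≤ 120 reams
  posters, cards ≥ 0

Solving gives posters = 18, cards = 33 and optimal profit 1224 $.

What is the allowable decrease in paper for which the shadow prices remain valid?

48

Binding constraints: press time, paper. The basis is B = [[1,6],[3,2]] with det -16.
Per unit decrease in paper, x* moves by d = (-0.375, 0.0625).
The basis stays optimal until posters reaches 0; allowable decrease = 48 reams.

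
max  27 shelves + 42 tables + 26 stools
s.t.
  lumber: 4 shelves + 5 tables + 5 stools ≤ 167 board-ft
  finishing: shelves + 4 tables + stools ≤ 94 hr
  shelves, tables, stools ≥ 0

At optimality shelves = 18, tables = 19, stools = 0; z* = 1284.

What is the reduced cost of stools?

Check each constraint at x*: lumber 167/167 (tight); finishing 94/94 (tight).
From A_Bᵀ y = c: 4·y_lumber + 1·y_finishing = 27; 5·y_lumber + 4·y_finishing = 42.
→ y_lumber = 6 and y_finishing = 3.
Reduced cost of stools: c₃ − yᵀa₃ = 26 − (6·5 + 3·1) = 26 − 33 = -7.

-7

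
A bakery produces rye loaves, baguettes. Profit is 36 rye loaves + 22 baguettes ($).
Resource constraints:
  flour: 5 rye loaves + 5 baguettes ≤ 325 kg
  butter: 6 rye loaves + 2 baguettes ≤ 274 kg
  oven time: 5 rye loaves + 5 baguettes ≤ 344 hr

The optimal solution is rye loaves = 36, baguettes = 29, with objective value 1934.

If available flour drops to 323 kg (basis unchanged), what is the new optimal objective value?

Binding: flour and butter. Non-binding: oven time (19 unused).
By complementary slackness, y = 0 for the non-binding constraint.
Dual feasibility on the basic columns requires 5·y_flour + 6·y_butter = 36, 5·y_flour + 2·y_butter = 22.
This yields shadow prices y_flour = 3, y_butter = 3.5.
Δz = y_flour·Δb = 3 × (-2) = -6, so new z* = 1934 − 6 = 1928.

1928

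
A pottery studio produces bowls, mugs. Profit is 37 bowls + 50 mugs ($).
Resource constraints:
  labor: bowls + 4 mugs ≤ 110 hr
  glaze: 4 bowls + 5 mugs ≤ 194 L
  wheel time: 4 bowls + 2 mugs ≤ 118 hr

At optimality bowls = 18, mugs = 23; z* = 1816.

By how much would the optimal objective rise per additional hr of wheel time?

Check each constraint at x*: labor 110/110 (tight); glaze 187/194 (slack 7); wheel time 118/118 (tight).
Slack constraints have shadow price 0 (complementary slackness).
From A_Bᵀ y = c: 1·y_labor + 4·y_wheel time = 37; 4·y_labor + 2·y_wheel time = 50.
→ y_labor = 9 and y_wheel time = 7.
Shadow price of wheel time = 7.

7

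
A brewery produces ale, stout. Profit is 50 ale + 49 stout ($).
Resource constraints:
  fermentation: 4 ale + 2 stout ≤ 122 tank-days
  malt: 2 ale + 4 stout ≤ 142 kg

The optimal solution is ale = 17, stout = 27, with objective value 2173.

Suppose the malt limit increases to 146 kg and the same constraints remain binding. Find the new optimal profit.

2205

Check each constraint at x*: fermentation 122/122 (tight); malt 142/142 (tight).
Dual feasibility on the basic columns requires 4·y_fermentation + 2·y_malt = 50, 2·y_fermentation + 4·y_malt = 49.
This yields shadow prices y_fermentation = 8.5, y_malt = 8.
Δz = y_malt·Δb = 8 × (4) = 32, so new z* = 2173 + 32 = 2205.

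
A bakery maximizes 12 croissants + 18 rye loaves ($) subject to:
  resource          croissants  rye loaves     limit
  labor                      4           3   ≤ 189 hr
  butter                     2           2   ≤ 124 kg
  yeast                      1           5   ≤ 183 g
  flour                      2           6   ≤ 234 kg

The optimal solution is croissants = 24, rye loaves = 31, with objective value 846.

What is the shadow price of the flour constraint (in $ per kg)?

2

Binding: labor and flour. Non-binding: butter (14 unused), yeast (4 unused).
Since butter, yeast are not tight, their duals are 0.
The binding rows give the dual system: 4·y_labor + 2·y_flour = 12 and 3·y_labor + 6·y_flour = 18.
Solving: y_labor = 2, y_flour = 2.
Shadow price of flour = 2.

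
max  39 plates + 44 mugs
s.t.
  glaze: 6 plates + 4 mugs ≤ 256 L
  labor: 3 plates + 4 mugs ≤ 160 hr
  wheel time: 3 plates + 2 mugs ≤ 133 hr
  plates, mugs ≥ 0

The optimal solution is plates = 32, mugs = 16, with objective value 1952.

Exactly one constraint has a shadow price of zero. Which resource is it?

glaze: 256/256 (binding)
labor: 160/160 (binding)
wheel time: 128/133 (slack 5)
By complementary slackness, a constraint with positive slack has shadow price 0 → wheel time.

wheel time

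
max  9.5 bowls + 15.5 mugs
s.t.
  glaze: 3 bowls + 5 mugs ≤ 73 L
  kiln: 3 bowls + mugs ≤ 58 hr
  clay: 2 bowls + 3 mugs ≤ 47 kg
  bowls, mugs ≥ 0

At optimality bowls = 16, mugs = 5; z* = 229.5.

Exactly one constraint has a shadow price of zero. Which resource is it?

kiln

glaze: 73/73 (binding)
kiln: 53/58 (slack 5)
clay: 47/47 (binding)
By complementary slackness, a constraint with positive slack has shadow price 0 → kiln.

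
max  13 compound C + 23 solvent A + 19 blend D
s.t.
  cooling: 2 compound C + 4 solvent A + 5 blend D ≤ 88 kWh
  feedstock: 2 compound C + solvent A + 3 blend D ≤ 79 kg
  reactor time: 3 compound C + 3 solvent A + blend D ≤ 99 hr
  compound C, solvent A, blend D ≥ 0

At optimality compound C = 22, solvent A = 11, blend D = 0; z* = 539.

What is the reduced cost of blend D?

Binding: cooling and reactor time. Non-binding: feedstock (24 unused).
Since feedstock is not tight, its dual is 0.
The binding rows give the dual system: 2·y_cooling + 3·y_reactor time = 13 and 4·y_cooling + 3·y_reactor time = 23.
→ y_cooling = 5 and y_reactor time = 1.
Reduced cost of blend D: c₃ − yᵀa₃ = 19 − (5·5 + 1·1) = 19 − 26 = -7.

-7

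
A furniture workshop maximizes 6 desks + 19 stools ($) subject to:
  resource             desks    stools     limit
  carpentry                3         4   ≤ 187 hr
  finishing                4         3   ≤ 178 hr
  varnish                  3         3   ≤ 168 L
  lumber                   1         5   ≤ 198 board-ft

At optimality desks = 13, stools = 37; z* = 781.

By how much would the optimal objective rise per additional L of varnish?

Binding: carpentry and lumber. Non-binding: finishing (15 unused), varnish (18 unused).
Since finishing, varnish are not tight, their duals are 0.
The binding rows give the dual system: 3·y_carpentry + 1·y_lumber = 6 and 4·y_carpentry + 5·y_lumber = 19.
Solving: y_carpentry = 1, y_lumber = 3.
Shadow price of varnish = 0.

0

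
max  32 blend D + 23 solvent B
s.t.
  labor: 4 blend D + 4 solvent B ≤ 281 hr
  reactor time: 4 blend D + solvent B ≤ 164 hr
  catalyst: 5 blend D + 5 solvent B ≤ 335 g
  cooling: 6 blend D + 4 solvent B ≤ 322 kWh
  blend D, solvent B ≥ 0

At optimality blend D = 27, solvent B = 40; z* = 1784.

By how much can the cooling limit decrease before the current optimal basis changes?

Binding constraints: catalyst, cooling. The basis is B = [[5,5],[6,4]] with det -10.
Per unit decrease in cooling, x* moves by d = (-0.5, 0.5).
The basis stays optimal until blend D reaches 0; allowable decrease = 54 kWh.

54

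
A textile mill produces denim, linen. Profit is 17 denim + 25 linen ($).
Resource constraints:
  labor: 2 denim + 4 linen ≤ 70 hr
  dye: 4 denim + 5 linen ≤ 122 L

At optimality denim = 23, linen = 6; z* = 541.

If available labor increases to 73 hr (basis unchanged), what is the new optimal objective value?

548.5

Check each constraint at x*: labor 70/70 (tight); dye 122/122 (tight).
The binding rows give the dual system: 2·y_labor + 4·y_dye = 17 and 4·y_labor + 5·y_dye = 25.
→ y_labor = 2.5 and y_dye = 3.
Δz = y_labor·Δb = 2.5 × (3) = 7.5, so new z* = 541 + 7.5 = 548.5.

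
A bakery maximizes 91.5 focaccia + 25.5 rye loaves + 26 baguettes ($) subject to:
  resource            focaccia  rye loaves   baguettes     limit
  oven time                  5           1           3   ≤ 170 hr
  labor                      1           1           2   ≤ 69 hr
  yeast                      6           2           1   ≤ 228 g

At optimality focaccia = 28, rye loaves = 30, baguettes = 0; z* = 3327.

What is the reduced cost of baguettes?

Check each constraint at x*: oven time 170/170 (tight); labor 58/69 (slack 11); yeast 228/228 (tight).
Since labor is not tight, its dual is 0.
The binding rows give the dual system: 5·y_oven time + 6·y_yeast = 91.5 and 1·y_oven time + 2·y_yeast = 25.5.
This yields shadow prices y_oven time = 7.5, y_yeast = 9.
Reduced cost of baguettes: c₃ − yᵀa₃ = 26 − (7.5·3 + 9·1) = 26 − 31.5 = -5.5.

-5.5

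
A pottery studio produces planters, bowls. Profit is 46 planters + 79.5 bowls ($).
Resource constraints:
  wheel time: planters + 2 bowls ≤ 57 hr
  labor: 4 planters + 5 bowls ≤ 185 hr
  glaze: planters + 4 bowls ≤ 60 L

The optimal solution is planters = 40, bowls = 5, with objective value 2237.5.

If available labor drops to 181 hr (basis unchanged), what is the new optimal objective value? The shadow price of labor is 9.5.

Δb = -4, so new z* = 2237.5 + (9.5)·(-4) = 2237.5 − 38 = 2199.5.

2199.5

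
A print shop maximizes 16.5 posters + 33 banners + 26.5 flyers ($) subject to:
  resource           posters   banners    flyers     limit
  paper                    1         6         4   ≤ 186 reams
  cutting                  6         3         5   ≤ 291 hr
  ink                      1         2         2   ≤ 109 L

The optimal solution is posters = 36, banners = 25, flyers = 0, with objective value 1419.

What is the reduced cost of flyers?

-1.5

At the optimum: paper uses 186 of 186 (binding); cutting uses 291 of 291 (binding); ink uses 86 of 109 (slack = 23).
Slack constraints have shadow price 0 (complementary slackness).
The binding rows give the dual system: 1·y_paper + 6·y_cutting = 16.5 and 6·y_paper + 3·y_cutting = 33.
This yields shadow prices y_paper = 4.5, y_cutting = 2.
Reduced cost of flyers: c₃ − yᵀa₃ = 26.5 − (4.5·4 + 2·5) = 26.5 − 28 = -1.5.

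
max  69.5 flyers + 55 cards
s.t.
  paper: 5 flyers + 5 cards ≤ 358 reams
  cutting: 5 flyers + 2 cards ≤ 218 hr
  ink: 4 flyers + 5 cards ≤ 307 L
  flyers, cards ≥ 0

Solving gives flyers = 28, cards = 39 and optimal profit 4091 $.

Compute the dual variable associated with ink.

8

Binding: cutting and ink. Non-binding: paper (23 unused).
By complementary slackness, y = 0 for the non-binding constraint.
Dual feasibility on the basic columns requires 5·y_cutting + 4·y_ink = 69.5, 2·y_cutting + 5·y_ink = 55.
Solving: y_cutting = 7.5, y_ink = 8.
Shadow price of ink = 8.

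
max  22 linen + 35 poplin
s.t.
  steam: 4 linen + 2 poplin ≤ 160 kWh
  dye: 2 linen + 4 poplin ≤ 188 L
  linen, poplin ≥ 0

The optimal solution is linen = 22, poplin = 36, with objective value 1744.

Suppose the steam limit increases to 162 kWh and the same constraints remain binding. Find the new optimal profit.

At the optimum: steam uses 160 of 160 (binding); dye uses 188 of 188 (binding).
Dual feasibility on the basic columns requires 4·y_steam + 2·y_dye = 22, 2·y_steam + 4·y_dye = 35.
Solving: y_steam = 1.5, y_dye = 8.
Δz = y_steam·Δb = 1.5 × (2) = 3, so new z* = 1744 + 3 = 1747.

1747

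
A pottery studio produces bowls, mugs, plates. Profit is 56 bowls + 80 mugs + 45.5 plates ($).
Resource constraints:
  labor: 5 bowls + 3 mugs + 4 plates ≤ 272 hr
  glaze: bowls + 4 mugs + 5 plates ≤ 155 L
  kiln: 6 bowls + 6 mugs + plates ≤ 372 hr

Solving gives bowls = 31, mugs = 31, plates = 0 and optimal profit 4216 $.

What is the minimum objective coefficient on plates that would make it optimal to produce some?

48

Binding: glaze and kiln. Non-binding: labor (24 unused).
By complementary slackness, y = 0 for the non-binding constraint.
The binding rows give the dual system: 1·y_glaze + 6·y_kiln = 56 and 4·y_glaze + 6·y_kiln = 80.
This yields shadow prices y_glaze = 8, y_kiln = 8.
plates enters the basis when its profit ≥ yᵀa₃ = 8·5 + 8·1 = 48.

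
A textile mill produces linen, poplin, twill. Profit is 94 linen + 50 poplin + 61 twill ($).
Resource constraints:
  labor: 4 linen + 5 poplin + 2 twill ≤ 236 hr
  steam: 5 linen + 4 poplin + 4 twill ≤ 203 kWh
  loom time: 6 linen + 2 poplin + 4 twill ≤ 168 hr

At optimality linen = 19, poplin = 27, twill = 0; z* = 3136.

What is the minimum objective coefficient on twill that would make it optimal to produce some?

Binding: steam and loom time. Non-binding: labor (25 unused).
By complementary slackness, y = 0 for the non-binding constraint.
From A_Bᵀ y = c: 5·y_steam + 6·y_loom time = 94; 4·y_steam + 2·y_loom time = 50.
Solving: y_steam = 8, y_loom time = 9.
twill enters the basis when its profit ≥ yᵀa₃ = 8·4 + 9·4 = 68.

68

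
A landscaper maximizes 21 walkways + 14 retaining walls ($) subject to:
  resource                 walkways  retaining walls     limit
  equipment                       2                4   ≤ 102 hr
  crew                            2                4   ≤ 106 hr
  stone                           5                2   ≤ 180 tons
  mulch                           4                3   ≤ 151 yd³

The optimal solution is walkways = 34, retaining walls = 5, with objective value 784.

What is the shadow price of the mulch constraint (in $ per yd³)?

Binding: stone and mulch. Non-binding: equipment (14 unused), crew (18 unused).
Since equipment, crew are not tight, their duals are 0.
Dual feasibility on the basic columns requires 5·y_stone + 4·y_mulch = 21, 2·y_stone + 3·y_mulch = 14.
This yields shadow prices y_stone = 1, y_mulch = 4.
Shadow price of mulch = 4.

4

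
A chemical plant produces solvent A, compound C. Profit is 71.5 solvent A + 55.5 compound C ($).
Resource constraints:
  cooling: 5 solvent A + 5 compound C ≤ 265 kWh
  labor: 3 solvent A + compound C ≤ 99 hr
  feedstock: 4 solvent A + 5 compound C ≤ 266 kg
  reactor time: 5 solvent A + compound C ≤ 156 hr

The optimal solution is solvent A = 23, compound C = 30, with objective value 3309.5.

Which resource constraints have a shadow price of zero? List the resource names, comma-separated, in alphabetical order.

cooling: 265/265 (binding)
labor: 99/99 (binding)
feedstock: 242/266 (slack 24)
reactor time: 145/156 (slack 11)
By complementary slackness, a constraint with positive slack has shadow price 0 → feedstock, reactor time.

feedstock, reactor time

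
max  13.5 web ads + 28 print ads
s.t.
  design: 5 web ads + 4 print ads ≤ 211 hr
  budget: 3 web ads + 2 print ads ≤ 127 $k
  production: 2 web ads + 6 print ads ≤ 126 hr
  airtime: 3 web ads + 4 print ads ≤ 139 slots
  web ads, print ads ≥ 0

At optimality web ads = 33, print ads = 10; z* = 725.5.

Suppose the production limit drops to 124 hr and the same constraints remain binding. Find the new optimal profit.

At the optimum: design uses 205 of 211 (slack = 6); budget uses 119 of 127 (slack = 8); production uses 126 of 126 (binding); airtime uses 139 of 139 (binding).
By complementary slackness, y = 0 for the non-binding constraints.
Dual feasibility on the basic columns requires 2·y_production + 3·y_airtime = 13.5, 6·y_production + 4·y_airtime = 28.
This yields shadow prices y_production = 3, y_airtime = 2.5.
Δz = y_production·Δb = 3 × (-2) = -6, so new z* = 725.5 − 6 = 719.5.

719.5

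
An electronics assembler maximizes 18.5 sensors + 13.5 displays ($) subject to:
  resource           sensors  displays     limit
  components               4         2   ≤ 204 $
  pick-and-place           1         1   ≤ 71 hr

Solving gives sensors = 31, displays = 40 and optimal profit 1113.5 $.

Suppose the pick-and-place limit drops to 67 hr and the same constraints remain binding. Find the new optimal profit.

1079.5

Check each constraint at x*: components 204/204 (tight); pick-and-place 71/71 (tight).
From A_Bᵀ y = c: 4·y_components + 1·y_pick-and-place = 18.5; 2·y_components + 1·y_pick-and-place = 13.5.
→ y_components = 2.5 and y_pick-and-place = 8.5.
Δz = y_pick-and-place·Δb = 8.5 × (-4) = -34, so new z* = 1113.5 − 34 = 1079.5.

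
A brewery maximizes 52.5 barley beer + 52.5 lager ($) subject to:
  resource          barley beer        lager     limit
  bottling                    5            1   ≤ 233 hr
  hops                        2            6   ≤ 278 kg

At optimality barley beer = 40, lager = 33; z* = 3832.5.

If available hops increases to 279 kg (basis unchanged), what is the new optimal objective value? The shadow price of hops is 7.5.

3840

Δb = 1, so new z* = 3832.5 + (7.5)·(1) = 3832.5 + 7.5 = 3840.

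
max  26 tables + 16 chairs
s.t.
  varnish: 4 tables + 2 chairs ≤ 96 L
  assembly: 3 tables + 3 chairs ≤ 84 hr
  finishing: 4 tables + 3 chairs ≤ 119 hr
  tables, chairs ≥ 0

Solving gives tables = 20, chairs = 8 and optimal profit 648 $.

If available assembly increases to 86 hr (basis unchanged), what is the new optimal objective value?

652

Check each constraint at x*: varnish 96/96 (tight); assembly 84/84 (tight); finishing 104/119 (slack 15).
By complementary slackness, y = 0 for the non-binding constraint.
The binding rows give the dual system: 4·y_varnish + 3·y_assembly = 26 and 2·y_varnish + 3·y_assembly = 16.
→ y_varnish = 5 and y_assembly = 2.
Δz = y_assembly·Δb = 2 × (2) = 4, so new z* = 648 + 4 = 652.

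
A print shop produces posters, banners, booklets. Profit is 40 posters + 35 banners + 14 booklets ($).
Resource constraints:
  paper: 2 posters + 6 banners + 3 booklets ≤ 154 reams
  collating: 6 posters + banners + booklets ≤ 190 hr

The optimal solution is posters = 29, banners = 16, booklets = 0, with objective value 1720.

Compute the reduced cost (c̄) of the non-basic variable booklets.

Check each constraint at x*: paper 154/154 (tight); collating 190/190 (tight).
From A_Bᵀ y = c: 2·y_paper + 6·y_collating = 40; 6·y_paper + 1·y_collating = 35.
Solving: y_paper = 5, y_collating = 5.
Reduced cost of booklets: c₃ − yᵀa₃ = 14 − (5·3 + 5·1) = 14 − 20 = -6.

-6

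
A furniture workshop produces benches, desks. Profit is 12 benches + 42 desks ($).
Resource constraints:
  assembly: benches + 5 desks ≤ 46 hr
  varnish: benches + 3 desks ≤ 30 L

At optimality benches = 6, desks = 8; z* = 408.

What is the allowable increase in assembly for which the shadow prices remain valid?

4

Binding constraints: assembly, varnish. The basis is B = [[1,5],[1,3]] with det -2.
Per unit increase in assembly, x* moves by d = (-1.5, 0.5).
The basis stays optimal until benches reaches 0; allowable increase = 4 hr.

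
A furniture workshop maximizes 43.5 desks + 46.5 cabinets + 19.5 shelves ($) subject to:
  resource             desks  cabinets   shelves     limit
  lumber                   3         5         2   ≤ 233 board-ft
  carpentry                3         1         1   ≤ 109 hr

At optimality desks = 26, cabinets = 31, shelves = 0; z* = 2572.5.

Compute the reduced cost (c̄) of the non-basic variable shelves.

Check each constraint at x*: lumber 233/233 (tight); carpentry 109/109 (tight).
From A_Bᵀ y = c: 3·y_lumber + 3·y_carpentry = 43.5; 5·y_lumber + 1·y_carpentry = 46.5.
Solving: y_lumber = 8, y_carpentry = 6.5.
Reduced cost of shelves: c₃ − yᵀa₃ = 19.5 − (8·2 + 6.5·1) = 19.5 − 22.5 = -3.

-3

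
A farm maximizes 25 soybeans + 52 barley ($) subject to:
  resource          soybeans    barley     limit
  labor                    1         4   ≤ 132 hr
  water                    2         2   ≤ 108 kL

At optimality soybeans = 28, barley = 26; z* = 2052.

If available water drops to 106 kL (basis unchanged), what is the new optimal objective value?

Check each constraint at x*: labor 132/132 (tight); water 108/108 (tight).
The binding rows give the dual system: 1·y_labor + 2·y_water = 25 and 4·y_labor + 2·y_water = 52.
Solving: y_labor = 9, y_water = 8.
Δz = y_water·Δb = 8 × (-2) = -16, so new z* = 2052 − 16 = 2036.

2036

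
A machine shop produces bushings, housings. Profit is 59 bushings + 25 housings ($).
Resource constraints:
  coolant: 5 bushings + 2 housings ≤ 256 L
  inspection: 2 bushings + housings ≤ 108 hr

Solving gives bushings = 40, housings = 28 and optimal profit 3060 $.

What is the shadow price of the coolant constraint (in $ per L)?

9

Check each constraint at x*: coolant 256/256 (tight); inspection 108/108 (tight).
From A_Bᵀ y = c: 5·y_coolant + 2·y_inspection = 59; 2·y_coolant + 1·y_inspection = 25.
Solving: y_coolant = 9, y_inspection = 7.
Shadow price of coolant = 9.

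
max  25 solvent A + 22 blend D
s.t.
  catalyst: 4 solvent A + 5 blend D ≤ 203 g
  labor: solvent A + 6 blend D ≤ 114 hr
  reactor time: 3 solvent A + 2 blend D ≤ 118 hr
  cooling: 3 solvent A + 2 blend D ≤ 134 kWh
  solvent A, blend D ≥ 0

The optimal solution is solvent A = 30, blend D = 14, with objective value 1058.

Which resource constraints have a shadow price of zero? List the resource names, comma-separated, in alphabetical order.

catalyst: 190/203 (slack 13)
labor: 114/114 (binding)
reactor time: 118/118 (binding)
cooling: 118/134 (slack 16)
By complementary slackness, a constraint with positive slack has shadow price 0 → catalyst, cooling.

catalyst, cooling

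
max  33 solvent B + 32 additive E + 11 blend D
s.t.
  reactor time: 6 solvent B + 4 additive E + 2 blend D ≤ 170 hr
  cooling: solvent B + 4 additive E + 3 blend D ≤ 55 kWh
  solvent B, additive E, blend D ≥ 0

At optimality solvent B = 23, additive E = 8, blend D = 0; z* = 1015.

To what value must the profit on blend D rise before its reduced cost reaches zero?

At the optimum: reactor time uses 170 of 170 (binding); cooling uses 55 of 55 (binding).
Dual feasibility on the basic columns requires 6·y_reactor time + 1·y_cooling = 33, 4·y_reactor time + 4·y_cooling = 32.
Solving: y_reactor time = 5, y_cooling = 3.
blend D enters the basis when its profit ≥ yᵀa₃ = 5·2 + 3·3 = 19.

19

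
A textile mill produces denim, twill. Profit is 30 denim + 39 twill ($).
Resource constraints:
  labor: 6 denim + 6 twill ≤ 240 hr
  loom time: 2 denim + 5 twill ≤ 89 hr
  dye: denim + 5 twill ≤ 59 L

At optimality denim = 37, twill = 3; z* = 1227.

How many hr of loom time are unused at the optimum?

0

loom time used = 2·37 + 5·3 = 89; slack = 89 − 89 = 0.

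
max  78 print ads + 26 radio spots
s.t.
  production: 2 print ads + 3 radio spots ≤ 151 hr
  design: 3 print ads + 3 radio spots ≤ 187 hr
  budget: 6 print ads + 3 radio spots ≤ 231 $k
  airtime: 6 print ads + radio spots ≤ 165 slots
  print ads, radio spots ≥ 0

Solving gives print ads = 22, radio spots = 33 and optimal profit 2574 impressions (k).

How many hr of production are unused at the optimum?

8

production used = 2·22 + 3·33 = 143; slack = 151 − 143 = 8.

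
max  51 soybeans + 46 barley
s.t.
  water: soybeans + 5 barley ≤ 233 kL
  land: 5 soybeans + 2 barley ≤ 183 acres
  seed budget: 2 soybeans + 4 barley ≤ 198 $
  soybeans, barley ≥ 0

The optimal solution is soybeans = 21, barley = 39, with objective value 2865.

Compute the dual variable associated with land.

Binding: land and seed budget. Non-binding: water (17 unused).
Slack constraints have shadow price 0 (complementary slackness).
From A_Bᵀ y = c: 5·y_land + 2·y_seed budget = 51; 2·y_land + 4·y_seed budget = 46.
Solving: y_land = 7, y_seed budget = 8.
Shadow price of land = 7.

7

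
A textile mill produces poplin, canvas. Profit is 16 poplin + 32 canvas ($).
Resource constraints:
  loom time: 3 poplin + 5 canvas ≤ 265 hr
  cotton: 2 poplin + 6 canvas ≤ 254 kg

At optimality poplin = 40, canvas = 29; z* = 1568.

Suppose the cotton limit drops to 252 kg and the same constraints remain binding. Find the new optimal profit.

Check each constraint at x*: loom time 265/265 (tight); cotton 254/254 (tight).
The binding rows give the dual system: 3·y_loom time + 2·y_cotton = 16 and 5·y_loom time + 6·y_cotton = 32.
→ y_loom time = 4 and y_cotton = 2.
Δz = y_cotton·Δb = 2 × (-2) = -4, so new z* = 1568 − 4 = 1564.

1564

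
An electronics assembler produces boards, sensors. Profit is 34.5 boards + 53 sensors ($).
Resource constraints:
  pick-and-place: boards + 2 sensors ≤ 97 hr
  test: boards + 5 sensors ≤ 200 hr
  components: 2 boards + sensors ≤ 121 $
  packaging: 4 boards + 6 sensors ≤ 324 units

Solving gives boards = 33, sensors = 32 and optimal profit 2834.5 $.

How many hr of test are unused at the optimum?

7

test used = 1·33 + 5·32 = 193; slack = 200 − 193 = 7.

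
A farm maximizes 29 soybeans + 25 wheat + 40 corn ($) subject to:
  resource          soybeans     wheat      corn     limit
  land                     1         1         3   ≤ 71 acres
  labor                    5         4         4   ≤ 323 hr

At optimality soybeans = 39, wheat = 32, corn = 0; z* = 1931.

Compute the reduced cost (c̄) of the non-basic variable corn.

-3

Check each constraint at x*: land 71/71 (tight); labor 323/323 (tight).
The binding rows give the dual system: 1·y_land + 5·y_labor = 29 and 1·y_land + 4·y_labor = 25.
Solving: y_land = 9, y_labor = 4.
Reduced cost of corn: c₃ − yᵀa₃ = 40 − (9·3 + 4·4) = 40 − 43 = -3.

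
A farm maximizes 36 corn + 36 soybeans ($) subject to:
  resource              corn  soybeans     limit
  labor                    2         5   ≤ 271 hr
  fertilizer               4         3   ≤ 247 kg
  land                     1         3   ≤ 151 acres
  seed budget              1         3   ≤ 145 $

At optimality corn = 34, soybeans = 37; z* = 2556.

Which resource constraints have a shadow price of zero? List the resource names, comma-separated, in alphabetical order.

labor, land

labor: 253/271 (slack 18)
fertilizer: 247/247 (binding)
land: 145/151 (slack 6)
seed budget: 145/145 (binding)
By complementary slackness, a constraint with positive slack has shadow price 0 → labor, land.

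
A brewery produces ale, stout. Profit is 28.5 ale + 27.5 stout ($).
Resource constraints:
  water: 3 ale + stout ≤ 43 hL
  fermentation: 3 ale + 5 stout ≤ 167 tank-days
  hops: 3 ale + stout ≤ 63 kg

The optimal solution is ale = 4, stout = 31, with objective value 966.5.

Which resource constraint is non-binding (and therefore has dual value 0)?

hops

water: 43/43 (binding)
fermentation: 167/167 (binding)
hops: 43/63 (slack 20)
By complementary slackness, a constraint with positive slack has shadow price 0 → hops.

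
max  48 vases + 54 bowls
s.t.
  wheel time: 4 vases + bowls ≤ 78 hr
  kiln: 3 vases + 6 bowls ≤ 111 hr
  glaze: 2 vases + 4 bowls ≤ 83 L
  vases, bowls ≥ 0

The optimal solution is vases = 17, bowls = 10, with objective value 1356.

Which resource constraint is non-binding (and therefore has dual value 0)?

wheel time: 78/78 (binding)
kiln: 111/111 (binding)
glaze: 74/83 (slack 9)
By complementary slackness, a constraint with positive slack has shadow price 0 → glaze.

glaze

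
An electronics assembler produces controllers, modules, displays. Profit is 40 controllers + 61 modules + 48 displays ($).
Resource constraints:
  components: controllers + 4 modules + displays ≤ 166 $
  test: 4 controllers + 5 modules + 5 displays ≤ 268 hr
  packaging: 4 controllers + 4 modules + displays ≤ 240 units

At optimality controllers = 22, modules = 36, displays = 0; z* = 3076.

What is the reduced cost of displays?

-1

Check each constraint at x*: components 166/166 (tight); test 268/268 (tight); packaging 232/240 (slack 8).
Slack constraints have shadow price 0 (complementary slackness).
Dual feasibility on the basic columns requires 1·y_components + 4·y_test = 40, 4·y_components + 5·y_test = 61.
Solving: y_components = 4, y_test = 9.
Reduced cost of displays: c₃ − yᵀa₃ = 48 − (4·1 + 9·5) = 48 − 49 = -1.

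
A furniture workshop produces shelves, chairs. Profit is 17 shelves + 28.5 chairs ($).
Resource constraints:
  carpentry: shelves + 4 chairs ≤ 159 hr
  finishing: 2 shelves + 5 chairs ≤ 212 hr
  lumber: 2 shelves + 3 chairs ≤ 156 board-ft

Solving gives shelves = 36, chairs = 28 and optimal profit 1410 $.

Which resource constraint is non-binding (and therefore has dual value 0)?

carpentry

carpentry: 148/159 (slack 11)
finishing: 212/212 (binding)
lumber: 156/156 (binding)
By complementary slackness, a constraint with positive slack has shadow price 0 → carpentry.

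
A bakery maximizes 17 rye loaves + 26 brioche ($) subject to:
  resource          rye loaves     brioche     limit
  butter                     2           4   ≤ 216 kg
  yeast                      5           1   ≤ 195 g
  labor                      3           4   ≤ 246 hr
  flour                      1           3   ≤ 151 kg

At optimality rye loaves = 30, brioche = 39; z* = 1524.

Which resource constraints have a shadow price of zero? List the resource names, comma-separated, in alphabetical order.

flour, yeast

butter: 216/216 (binding)
yeast: 189/195 (slack 6)
labor: 246/246 (binding)
flour: 147/151 (slack 4)
By complementary slackness, a constraint with positive slack has shadow price 0 → flour, yeast.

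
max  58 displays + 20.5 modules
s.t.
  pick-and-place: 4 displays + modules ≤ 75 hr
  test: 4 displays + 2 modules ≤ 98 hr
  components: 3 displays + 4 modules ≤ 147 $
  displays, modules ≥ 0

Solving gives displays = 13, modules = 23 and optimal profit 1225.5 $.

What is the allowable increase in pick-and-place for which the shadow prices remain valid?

23

Binding constraints: pick-and-place, test. The basis is B = [[4,1],[4,2]] with det 4.
Per unit increase in pick-and-place, x* moves by d = (0.5, -1).
The basis stays optimal until modules reaches 0; allowable increase = 23 hr.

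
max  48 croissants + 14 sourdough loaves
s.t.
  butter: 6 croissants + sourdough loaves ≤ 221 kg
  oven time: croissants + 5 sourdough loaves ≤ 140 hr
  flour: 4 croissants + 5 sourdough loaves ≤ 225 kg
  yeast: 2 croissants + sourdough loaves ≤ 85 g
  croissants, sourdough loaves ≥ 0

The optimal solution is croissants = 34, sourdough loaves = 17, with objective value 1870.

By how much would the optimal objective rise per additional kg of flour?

Binding: butter and yeast. Non-binding: oven time (21 unused), flour (4 unused).
Slack constraints have shadow price 0 (complementary slackness).
The binding rows give the dual system: 6·y_butter + 2·y_yeast = 48 and 1·y_butter + 1·y_yeast = 14.
→ y_butter = 5 and y_yeast = 9.
Shadow price of flour = 0.

0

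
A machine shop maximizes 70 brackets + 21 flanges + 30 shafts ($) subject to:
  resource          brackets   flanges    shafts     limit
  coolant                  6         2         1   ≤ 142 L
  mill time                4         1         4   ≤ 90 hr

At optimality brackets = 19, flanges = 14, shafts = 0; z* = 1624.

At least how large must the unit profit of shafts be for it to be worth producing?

Check each constraint at x*: coolant 142/142 (tight); mill time 90/90 (tight).
From A_Bᵀ y = c: 6·y_coolant + 4·y_mill time = 70; 2·y_coolant + 1·y_mill time = 21.
Solving: y_coolant = 7, y_mill time = 7.
shafts enters the basis when its profit ≥ yᵀa₃ = 7·1 + 7·4 = 35.

35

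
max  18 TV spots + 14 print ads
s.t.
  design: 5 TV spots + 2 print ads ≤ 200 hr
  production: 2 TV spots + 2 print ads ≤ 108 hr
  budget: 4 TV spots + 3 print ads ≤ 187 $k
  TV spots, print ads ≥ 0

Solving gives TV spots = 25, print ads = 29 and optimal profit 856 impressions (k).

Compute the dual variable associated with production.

1

Binding: production and budget. Non-binding: design (17 unused).
Slack constraints have shadow price 0 (complementary slackness).
Dual feasibility on the basic columns requires 2·y_production + 4·y_budget = 18, 2·y_production + 3·y_budget = 14.
Solving: y_production = 1, y_budget = 4.
Shadow price of production = 1.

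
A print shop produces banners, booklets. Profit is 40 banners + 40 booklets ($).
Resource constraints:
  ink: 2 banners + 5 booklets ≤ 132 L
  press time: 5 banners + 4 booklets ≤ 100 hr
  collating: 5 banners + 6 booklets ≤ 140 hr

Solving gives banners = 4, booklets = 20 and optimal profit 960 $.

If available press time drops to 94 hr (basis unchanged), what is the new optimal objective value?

936

At the optimum: ink uses 108 of 132 (slack = 24); press time uses 100 of 100 (binding); collating uses 140 of 140 (binding).
Slack constraints have shadow price 0 (complementary slackness).
From A_Bᵀ y = c: 5·y_press time + 5·y_collating = 40; 4·y_press time + 6·y_collating = 40.
This yields shadow prices y_press time = 4, y_collating = 4.
Δz = y_press time·Δb = 4 × (-6) = -24, so new z* = 960 − 24 = 936.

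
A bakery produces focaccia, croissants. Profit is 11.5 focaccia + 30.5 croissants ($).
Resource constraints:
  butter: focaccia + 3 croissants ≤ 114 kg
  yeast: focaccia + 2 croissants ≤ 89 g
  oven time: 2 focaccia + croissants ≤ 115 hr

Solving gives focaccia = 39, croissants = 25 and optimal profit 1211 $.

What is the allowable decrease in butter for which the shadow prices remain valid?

4

Binding constraints: butter, yeast. The basis is B = [[1,3],[1,2]] with det -1.
Per unit decrease in butter, x* moves by d = (2, -1).
The basis stays optimal until oven time becomes binding; allowable decrease = 4 kg.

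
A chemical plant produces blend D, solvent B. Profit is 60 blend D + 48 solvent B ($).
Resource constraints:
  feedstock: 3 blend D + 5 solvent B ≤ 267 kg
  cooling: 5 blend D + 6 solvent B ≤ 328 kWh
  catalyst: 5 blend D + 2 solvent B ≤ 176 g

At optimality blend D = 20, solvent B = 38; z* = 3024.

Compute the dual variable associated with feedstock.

Binding: cooling and catalyst. Non-binding: feedstock (17 unused).
Since feedstock is not tight, its dual is 0.
The binding rows give the dual system: 5·y_cooling + 5·y_catalyst = 60 and 6·y_cooling + 2·y_catalyst = 48.
→ y_cooling = 6 and y_catalyst = 6.
Shadow price of feedstock = 0.

0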